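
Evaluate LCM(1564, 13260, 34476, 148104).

2878401240

1564 = 2² · 17 · 23; 13260 = 2² · 3 · 5 · 13 · 17; 34476 = 2² · 3 · 13² · 17; 148104 = 2³ · 3² · 11² · 17
lcm takes max exponent of each prime: 2³ · 3² · 5 · 11² · 13² · 17 · 23 = 2878401240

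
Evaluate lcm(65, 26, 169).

65 = 5 · 13; 26 = 2 · 13; 169 = 13²
lcm takes max exponent of each prime: 2 · 5 · 13² = 1690

1690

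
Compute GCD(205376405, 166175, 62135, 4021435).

1445

gcd(205376405, 166175): 205376405 = 1235·166175 + 150280; 166175 = 1·150280 + 15895; 150280 = 9·15895 + 7225; 15895 = 2·7225 + 1445; 7225 = 5·1445 + 0 → 1445
gcd(1445, 62135): 62135 = 43·1445 + 0 → 1445
gcd(1445, 4021435): 4021435 = 2783·1445 + 0 → 1445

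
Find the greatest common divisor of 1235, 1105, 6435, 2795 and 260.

65

1235 = 5 · 13 · 19; 1105 = 5 · 13 · 17; 6435 = 3² · 5 · 11 · 13; 2795 = 5 · 13 · 43; 260 = 2² · 5 · 13
gcd takes min exponent of each prime: 5 · 13 = 65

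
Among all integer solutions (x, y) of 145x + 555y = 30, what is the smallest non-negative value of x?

27

gcd(145, 555) = 5 (Euclid: 555 = 3·145 + 120; 145 = 1·120 + 25; 120 = 4·25 + 20; 25 = 1·20 + 5; 20 = 4·5 + 0), and 5 | 30.
Extended Euclid: 145·(23) + 555·(-6) = 5. Scale by 6: x₀ = 138.
General solution x = x₀ + 111t; reducing mod 111 gives x = 27 (and y = -7).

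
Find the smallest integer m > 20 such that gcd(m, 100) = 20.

100 = 20·5. Any m with gcd(m, 100) = 20 is a multiple of 20, say 20s, with s coprime to 5.
Need s > 20/20, so s ≥ 2. First s ≥ 2 with gcd(s, 5) = 1 is s = 2. Thus m = 20·2 = 40.

40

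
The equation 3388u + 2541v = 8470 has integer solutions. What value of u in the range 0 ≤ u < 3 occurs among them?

1

Reduce mod 2541: 3388u ≡ 8470 (mod 2541). With g = gcd(3388, 2541) = 847 dividing 8470, divide through: 4u ≡ 10 (mod 3).
Since gcd(4, 3) = 1, u ≡ 10·(4)⁻¹ ≡ 1 (mod 3). Smallest non-negative: 1.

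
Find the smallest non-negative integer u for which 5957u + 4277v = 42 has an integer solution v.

443

gcd(5957, 4277) = 7 (Euclid: 5957 = 1·4277 + 1680; 4277 = 2·1680 + 917; 1680 = 1·917 + 763; 917 = 1·763 + 154; 763 = 4·154 + 147; 154 = 1·147 + 7; 147 = 21·7 + 0), and 7 | 42.
Extended Euclid: 5957·(-28) + 4277·(39) = 7. Scale by 6: u₀ = -168.
General solution u = u₀ + 611t; reducing mod 611 gives u = 443 (and v = -617).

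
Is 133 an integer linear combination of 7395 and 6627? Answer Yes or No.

No

By Bézout, 7395u − 6627v = 133 has integer solutions iff gcd(7395, 6627) | 133.
Euclid: 7395 = 1·6627 + 768; 6627 = 8·768 + 483; 768 = 1·483 + 285; 483 = 1·285 + 198; 285 = 1·198 + 87; 198 = 2·87 + 24; 87 = 3·24 + 15; 24 = 1·15 + 9; 15 = 1·9 + 6; 9 = 1·6 + 3; 6 = 2·3 + 0. gcd = 3; 133 mod 3 = 1. No.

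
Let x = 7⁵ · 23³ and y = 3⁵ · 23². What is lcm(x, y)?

max exponent per prime: 3⁵ · 7⁵ · 23³ = 49691256867

49691256867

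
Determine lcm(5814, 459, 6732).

383724

5814 = 2 · 3² · 17 · 19; 459 = 3³ · 17; 6732 = 2² · 3² · 11 · 17
lcm takes max exponent of each prime: 2² · 3³ · 11 · 17 · 19 = 383724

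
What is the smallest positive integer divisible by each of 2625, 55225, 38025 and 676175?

lcm(2625, 55225) = 2625·55225/gcd = 144965625/25 = 5798625
lcm(5798625, 38025) = 5798625·38025/gcd = 220492715625/75 = 2939902875
lcm(2939902875, 676175) = 2939902875·676175/gcd = 1987888826503125/25 = 79515553060125

79515553060125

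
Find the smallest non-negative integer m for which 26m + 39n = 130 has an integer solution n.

Reduce mod 39: 26m ≡ 130 (mod 39). With g = gcd(26, 39) = 13 dividing 130, divide through: 2m ≡ 10 (mod 3).
Since gcd(2, 3) = 1, m ≡ 10·(2)⁻¹ ≡ 2 (mod 3). Smallest non-negative: 2.

2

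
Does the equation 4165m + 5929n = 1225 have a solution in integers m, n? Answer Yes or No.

By Bézout, 4165m + 5929n = 1225 has integer solutions iff gcd(4165, 5929) | 1225.
Euclid: 5929 = 1·4165 + 1764; 4165 = 2·1764 + 637; 1764 = 2·637 + 490; 637 = 1·490 + 147; 490 = 3·147 + 49; 147 = 3·49 + 0. gcd = 49; 1225 mod 49 = 0. Yes.

Yes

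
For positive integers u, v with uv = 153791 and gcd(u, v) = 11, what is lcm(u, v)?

13981

Since gcd(u,v)·lcm(u,v) = uv, lcm = 153791/11 = 13981.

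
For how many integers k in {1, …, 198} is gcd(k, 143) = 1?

166

Prime factors of 143: 11, 13. Count integers ≤ 198 divisible by none of them.
By inclusion–exclusion: 198 − ⌊198/11⌋ − ⌊198/13⌋ + ⌊198/143⌋ = 166.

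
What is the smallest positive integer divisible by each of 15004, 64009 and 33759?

15004 = 2² · 11² · 31; 64009 = 11² · 23²; 33759 = 3² · 11² · 31
lcm takes max exponent of each prime: 2² · 3² · 11² · 23² · 31 = 71434044

71434044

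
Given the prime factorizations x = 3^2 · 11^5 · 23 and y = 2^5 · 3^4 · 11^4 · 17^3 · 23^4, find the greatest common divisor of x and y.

min exponent per shared prime: 3^2 · 11^4 · 23 = 3030687

3030687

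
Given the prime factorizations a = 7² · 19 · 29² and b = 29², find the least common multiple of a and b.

782971

max exponent per prime: 7² · 19 · 29² = 782971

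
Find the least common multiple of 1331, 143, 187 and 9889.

lcm(1331, 143) = 1331·143/gcd = 190333/11 = 17303
lcm(17303, 187) = 17303·187/gcd = 3235661/11 = 294151
lcm(294151, 9889) = 294151·9889/gcd = 2908859239/11 = 264441749

264441749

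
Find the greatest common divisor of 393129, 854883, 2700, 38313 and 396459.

9

gcd(393129, 854883): 854883 = 2·393129 + 68625; 393129 = 5·68625 + 50004; 68625 = 1·50004 + 18621; 50004 = 2·18621 + 12762; 18621 = 1·12762 + 5859; 12762 = 2·5859 + 1044; 5859 = 5·1044 + 639; 1044 = 1·639 + 405; 639 = 1·405 + 234; 405 = 1·234 + 171; 234 = 1·171 + 63; 171 = 2·63 + 45; 63 = 1·45 + 18; 45 = 2·18 + 9; 18 = 2·9 + 0 → 9
gcd(9, 2700): 2700 = 300·9 + 0 → 9
gcd(9, 38313): 38313 = 4257·9 + 0 → 9
gcd(9, 396459): 396459 = 44051·9 + 0 → 9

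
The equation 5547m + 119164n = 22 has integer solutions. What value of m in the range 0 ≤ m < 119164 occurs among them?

Euclid: 119164 = 21·5547 + 2677; 5547 = 2·2677 + 193; 2677 = 13·193 + 168; 193 = 1·168 + 25; 168 = 6·25 + 18; 25 = 1·18 + 7; 18 = 2·7 + 4; 7 = 1·4 + 3; 4 = 1·3 + 1; 3 = 3·1 + 0 → gcd = 1; 22 = 1·22.
Back-substitution yields 5547·(-33341) + 119164·(1552) = 1, so one solution is m = -33341·22 = -733502, n = 1552·22 = 34144.
Solutions in m differ by 119164/1 = 119164; the one in [0, 119164) is -733502 mod 119164 = 100646.

100646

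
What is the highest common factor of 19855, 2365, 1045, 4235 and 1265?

55

gcd(19855, 2365): 19855 = 8·2365 + 935; 2365 = 2·935 + 495; 935 = 1·495 + 440; 495 = 1·440 + 55; 440 = 8·55 + 0 → 55
gcd(55, 1045): 1045 = 19·55 + 0 → 55
gcd(55, 4235): 4235 = 77·55 + 0 → 55
gcd(55, 1265): 1265 = 23·55 + 0 → 55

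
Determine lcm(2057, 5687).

96679

2057 = 11² · 17; 5687 = 11² · 47
max exponents: 11² · 17 · 47 = 96679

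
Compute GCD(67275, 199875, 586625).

67275 = 3² · 5² · 13 · 23; 199875 = 3 · 5³ · 13 · 41; 586625 = 5³ · 13 · 19²
gcd takes min exponent of each prime: 5² · 13 = 325

325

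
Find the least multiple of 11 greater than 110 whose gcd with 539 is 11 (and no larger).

121

Multiples of 11 above 110: 11·11, 11·12, … . Need the cofactor coprime to 539/11 = 49.
Checking s = 11, 12, … the first with gcd(s, 49) = 1 is s = 11, giving 121.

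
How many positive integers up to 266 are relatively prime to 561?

153

Prime factors of 561: 3, 11, 17. Count integers ≤ 266 divisible by none of them.
By inclusion–exclusion: 266 − ⌊266/3⌋ − ⌊266/11⌋ − ⌊266/17⌋ + ⌊266/33⌋ + ⌊266/51⌋ + ⌊266/187⌋ − ⌊266/561⌋ = 153.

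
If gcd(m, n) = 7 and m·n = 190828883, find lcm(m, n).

27261269

For any two positive integers, gcd × lcm equals their product. Hence lcm = 190828883 / 7 = 27261269.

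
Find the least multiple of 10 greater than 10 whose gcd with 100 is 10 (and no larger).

30

gcd(x, 100) = 10 forces 10 | x; write x = 10s. Then gcd(10s, 10·10) = 10·gcd(s, 10), so need gcd(s, 10) = 1.
10s > 10 gives s ≥ 2. The least s ≥ 2 coprime to 10 is 3, so x = 10·3 = 30.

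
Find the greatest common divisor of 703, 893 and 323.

19

gcd(703, 893): 893 = 1·703 + 190; 703 = 3·190 + 133; 190 = 1·133 + 57; 133 = 2·57 + 19; 57 = 3·19 + 0 → 19
gcd(19, 323): 323 = 17·19 + 0 → 19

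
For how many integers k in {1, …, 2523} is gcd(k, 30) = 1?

673

30 = 2·3·5. Inclusion–exclusion on these primes:
2523 − ⌊2523/2⌋ − ⌊2523/3⌋ − ⌊2523/5⌋ + ⌊2523/6⌋ + ⌊2523/10⌋ + ⌊2523/15⌋ − ⌊2523/30⌋ = 673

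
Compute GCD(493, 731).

Euclid: 731 = 1·493 + 238; 493 = 2·238 + 17; 238 = 14·17 + 0. Last nonzero remainder: 17.

17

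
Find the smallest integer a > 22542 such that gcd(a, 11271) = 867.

23409

gcd(a, 11271) = 867 forces 867 | a; write a = 867s. Then gcd(867s, 867·13) = 867·gcd(s, 13), so need gcd(s, 13) = 1.
867s > 22542 gives s ≥ 27. The least s ≥ 27 coprime to 13 is 27, so a = 867·27 = 23409.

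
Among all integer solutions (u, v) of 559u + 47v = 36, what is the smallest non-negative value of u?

Euclid: 559 = 11·47 + 42; 47 = 1·42 + 5; 42 = 8·5 + 2; 5 = 2·2 + 1; 2 = 2·1 + 0 → gcd = 1; 36 = 1·36.
Back-substitution yields 559·(-19) + 47·(226) = 1, so one solution is u = -19·36 = -684, v = 226·36 = 8136.
Solutions in u differ by 47/1 = 47; the one in [0, 47) is -684 mod 47 = 21.

21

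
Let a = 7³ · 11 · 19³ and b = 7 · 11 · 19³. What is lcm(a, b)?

max exponent per prime: 7³ · 11 · 19³ = 25879007

25879007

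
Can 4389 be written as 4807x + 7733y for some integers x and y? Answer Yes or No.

gcd(4807, 7733): 7733 = 1·4807 + 2926; 4807 = 1·2926 + 1881; 2926 = 1·1881 + 1045; 1881 = 1·1045 + 836; 1045 = 1·836 + 209; 836 = 4·209 + 0 → 209
209 divides 4389, so a solution exists.

Yes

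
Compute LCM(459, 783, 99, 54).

lcm(459, 783) = 459·783/gcd = 359397/27 = 13311
lcm(13311, 99) = 13311·99/gcd = 1317789/9 = 146421
lcm(146421, 54) = 146421·54/gcd = 7906734/27 = 292842

292842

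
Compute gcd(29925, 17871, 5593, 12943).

7

29925 = 3² · 5² · 7 · 19; 17871 = 3 · 7 · 23 · 37; 5593 = 7 · 17 · 47; 12943 = 7 · 43²
gcd takes min exponent of each prime: 7 = 7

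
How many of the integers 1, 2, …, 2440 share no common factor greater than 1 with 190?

190 = 2·5·19. Inclusion–exclusion on these primes:
2440 − ⌊2440/2⌋ − ⌊2440/5⌋ − ⌊2440/19⌋ + ⌊2440/10⌋ + ⌊2440/38⌋ + ⌊2440/95⌋ − ⌊2440/190⌋ = 925

925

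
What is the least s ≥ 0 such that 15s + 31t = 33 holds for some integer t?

gcd(15, 31) = 1 (Euclid: 31 = 2·15 + 1; 15 = 15·1 + 0), and 1 | 33.
Extended Euclid: 15·(-2) + 31·(1) = 1. Scale by 33: s₀ = -66.
General solution s = s₀ + 31k; reducing mod 31 gives s = 27 (and t = -12).

27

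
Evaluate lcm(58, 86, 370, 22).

58 = 2 · 29; 86 = 2 · 43; 370 = 2 · 5 · 37; 22 = 2 · 11
lcm takes max exponent of each prime: 2 · 5 · 11 · 29 · 37 · 43 = 5075290

5075290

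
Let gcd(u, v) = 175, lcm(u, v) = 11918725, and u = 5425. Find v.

u·v = gcd·lcm = 175·11918725 = 2085776875, so v = 2085776875/5425 = 384475.

384475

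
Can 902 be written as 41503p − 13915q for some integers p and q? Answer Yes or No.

By Bézout, 41503p − 13915q = 902 has integer solutions iff gcd(41503, 13915) | 902.
Euclid: 41503 = 2·13915 + 13673; 13915 = 1·13673 + 242; 13673 = 56·242 + 121; 242 = 2·121 + 0. gcd = 121; 902 mod 121 = 55. No.

No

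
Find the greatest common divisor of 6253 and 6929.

Euclid: 6929 = 1·6253 + 676; 6253 = 9·676 + 169; 676 = 4·169 + 0. Last nonzero remainder: 169.

169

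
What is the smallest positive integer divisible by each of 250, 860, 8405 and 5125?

250 = 2 · 5³; 860 = 2² · 5 · 43; 8405 = 5 · 41²; 5125 = 5³ · 41
lcm takes max exponent of each prime: 2² · 5³ · 41² · 43 = 36141500

36141500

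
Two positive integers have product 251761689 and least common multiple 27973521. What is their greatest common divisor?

gcd·lcm = product, so gcd = 251761689/27973521 = 9.

9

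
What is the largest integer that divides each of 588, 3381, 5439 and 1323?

147

588 = 2² · 3 · 7²; 3381 = 3 · 7² · 23; 5439 = 3 · 7² · 37; 1323 = 3³ · 7²
gcd takes min exponent of each prime: 3 · 7² = 147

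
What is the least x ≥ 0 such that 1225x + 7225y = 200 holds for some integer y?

183

Euclid: 7225 = 5·1225 + 1100; 1225 = 1·1100 + 125; 1100 = 8·125 + 100; 125 = 1·100 + 25; 100 = 4·25 + 0 → gcd = 25; 200 = 25·8.
Back-substitution yields 1225·(59) + 7225·(-10) = 25, so one solution is x = 59·8 = 472, y = -10·8 = -80.
Solutions in x differ by 7225/25 = 289; the one in [0, 289) is 472 mod 289 = 183.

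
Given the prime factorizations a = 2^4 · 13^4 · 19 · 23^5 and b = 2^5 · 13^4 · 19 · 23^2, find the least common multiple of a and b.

111767662593184

max exponent per prime: 2^5 · 13^4 · 19 · 23^5 = 111767662593184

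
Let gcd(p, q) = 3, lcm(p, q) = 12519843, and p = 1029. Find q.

36501

p·q = gcd·lcm = 3·12519843 = 37559529, so q = 37559529/1029 = 36501.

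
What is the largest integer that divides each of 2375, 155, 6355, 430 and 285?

gcd(2375, 155): 2375 = 15·155 + 50; 155 = 3·50 + 5; 50 = 10·5 + 0 → 5
gcd(5, 6355): 6355 = 1271·5 + 0 → 5
gcd(5, 430): 430 = 86·5 + 0 → 5
gcd(5, 285): 285 = 57·5 + 0 → 5

5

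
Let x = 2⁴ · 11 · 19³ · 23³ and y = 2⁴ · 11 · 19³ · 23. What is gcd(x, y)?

min exponent per shared prime: 2⁴ · 11 · 19³ · 23 = 27765232

27765232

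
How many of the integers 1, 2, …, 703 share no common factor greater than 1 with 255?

255 = 3·5·17. Inclusion–exclusion on these primes:
703 − ⌊703/3⌋ − ⌊703/5⌋ − ⌊703/17⌋ + ⌊703/15⌋ + ⌊703/51⌋ + ⌊703/85⌋ − ⌊703/255⌋ = 353

353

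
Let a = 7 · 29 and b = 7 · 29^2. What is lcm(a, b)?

max exponent per prime: 7 · 29^2 = 5887

5887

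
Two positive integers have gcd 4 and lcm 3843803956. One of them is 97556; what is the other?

157604

Using ab = gcd(a,b)·lcm(a,b) = 4·3843803956 = 15375215824, we get b = 15375215824/97556 = 157604.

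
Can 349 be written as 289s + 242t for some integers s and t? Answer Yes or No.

Yes

By Bézout, 289s + 242t = 349 has integer solutions iff gcd(289, 242) | 349.
Euclid: 289 = 1·242 + 47; 242 = 5·47 + 7; 47 = 6·7 + 5; 7 = 1·5 + 2; 5 = 2·2 + 1; 2 = 2·1 + 0. gcd = 1; 349 mod 1 = 0. Yes.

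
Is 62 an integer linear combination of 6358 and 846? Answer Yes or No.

Yes

By Bézout, 6358u + 846v = 62 has integer solutions iff gcd(6358, 846) | 62.
Euclid: 6358 = 7·846 + 436; 846 = 1·436 + 410; 436 = 1·410 + 26; 410 = 15·26 + 20; 26 = 1·20 + 6; 20 = 3·6 + 2; 6 = 3·2 + 0. gcd = 2; 62 mod 2 = 0. Yes.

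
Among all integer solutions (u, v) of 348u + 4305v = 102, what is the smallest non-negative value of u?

124

gcd(348, 4305) = 3 (Euclid: 4305 = 12·348 + 129; 348 = 2·129 + 90; 129 = 1·90 + 39; 90 = 2·39 + 12; 39 = 3·12 + 3; 12 = 4·3 + 0), and 3 | 102.
Extended Euclid: 348·(-334) + 4305·(27) = 3. Scale by 34: u₀ = -11356.
General solution u = u₀ + 1435t; reducing mod 1435 gives u = 124 (and v = -10).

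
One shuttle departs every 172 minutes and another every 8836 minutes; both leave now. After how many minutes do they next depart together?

379948

172 = 2² · 43; 8836 = 2² · 47²
max exponents: 2² · 43 · 47² = 379948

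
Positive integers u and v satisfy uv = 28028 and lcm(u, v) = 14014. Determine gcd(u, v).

2

From gcd × lcm = uv: gcd = 28028 / 14014 = 2.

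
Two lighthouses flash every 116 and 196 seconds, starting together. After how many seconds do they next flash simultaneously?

116 = 2² · 29; 196 = 2² · 7²
max exponents: 2² · 7² · 29 = 5684

5684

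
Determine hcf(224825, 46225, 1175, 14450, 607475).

25

gcd(224825, 46225): 224825 = 4·46225 + 39925; 46225 = 1·39925 + 6300; 39925 = 6·6300 + 2125; 6300 = 2·2125 + 2050; 2125 = 1·2050 + 75; 2050 = 27·75 + 25; 75 = 3·25 + 0 → 25
gcd(25, 1175): 1175 = 47·25 + 0 → 25
gcd(25, 14450): 14450 = 578·25 + 0 → 25
gcd(25, 607475): 607475 = 24299·25 + 0 → 25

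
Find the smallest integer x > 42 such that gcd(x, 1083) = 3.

45

1083 = 3·361. Any x with gcd(x, 1083) = 3 is a multiple of 3, say 3s, with s coprime to 361.
Need s > 42/3, so s ≥ 15. First s ≥ 15 with gcd(s, 361) = 1 is s = 15. Thus x = 3·15 = 45.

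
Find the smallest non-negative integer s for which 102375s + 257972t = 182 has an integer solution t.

Euclid: 257972 = 2·102375 + 53222; 102375 = 1·53222 + 49153; 53222 = 1·49153 + 4069; 49153 = 12·4069 + 325; 4069 = 12·325 + 169; 325 = 1·169 + 156; 169 = 1·156 + 13; 156 = 12·13 + 0 → gcd = 13; 182 = 13·14.
Back-substitution yields 102375·(-1585) + 257972·(629) = 13, so one solution is s = -1585·14 = -22190, t = 629·14 = 8806.
Solutions in s differ by 257972/13 = 19844; the one in [0, 19844) is -22190 mod 19844 = 17498.

17498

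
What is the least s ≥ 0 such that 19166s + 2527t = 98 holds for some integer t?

Reduce mod 2527: 19166s ≡ 98 (mod 2527). With g = gcd(19166, 2527) = 7 dividing 98, divide through: 2738s ≡ 14 (mod 361).
Since gcd(2738, 361) = 1, s ≡ 14·(2738)⁻¹ ≡ 178 (mod 361). Smallest non-negative: 178.

178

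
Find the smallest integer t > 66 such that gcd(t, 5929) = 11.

88

Multiples of 11 above 66: 11·7, 11·8, … . Need the cofactor coprime to 5929/11 = 539.
Checking s = 7, 8, … the first with gcd(s, 539) = 1 is s = 8, giving 88.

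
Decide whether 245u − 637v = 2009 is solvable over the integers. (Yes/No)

Yes

By Bézout, 245u − 637v = 2009 has integer solutions iff gcd(245, 637) | 2009.
Euclid: 637 = 2·245 + 147; 245 = 1·147 + 98; 147 = 1·98 + 49; 98 = 2·49 + 0. gcd = 49; 2009 mod 49 = 0. Yes.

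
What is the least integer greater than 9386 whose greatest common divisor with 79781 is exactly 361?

9747

79781 = 361·221. Any t with gcd(t, 79781) = 361 is a multiple of 361, say 361s, with s coprime to 221.
Need s > 9386/361, so s ≥ 27. First s ≥ 27 with gcd(s, 221) = 1 is s = 27. Thus t = 361·27 = 9747.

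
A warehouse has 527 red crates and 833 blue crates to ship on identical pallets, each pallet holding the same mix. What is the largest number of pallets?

17

527 = 17 · 31
833 = 7² · 17
Common: 17 = 17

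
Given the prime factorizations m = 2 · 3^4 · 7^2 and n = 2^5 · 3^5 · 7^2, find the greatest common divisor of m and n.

7938

min exponent per shared prime: 2 · 3^4 · 7^2 = 7938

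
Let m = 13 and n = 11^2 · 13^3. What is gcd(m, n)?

min exponent per shared prime: 13 = 13

13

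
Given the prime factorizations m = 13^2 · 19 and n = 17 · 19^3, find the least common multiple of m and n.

19705907

max exponent per prime: 13^2 · 17 · 19^3 = 19705907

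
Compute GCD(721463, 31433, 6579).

17

721463 = 17 · 31 · 37²; 31433 = 17 · 43²; 6579 = 3² · 17 · 43
gcd takes min exponent of each prime: 17 = 17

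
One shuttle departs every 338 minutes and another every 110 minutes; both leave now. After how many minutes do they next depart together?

18590

338 = 2 · 13²; 110 = 2 · 5 · 11
max exponents: 2 · 5 · 11 · 13² = 18590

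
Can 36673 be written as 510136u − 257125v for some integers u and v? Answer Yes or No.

gcd(510136, 257125): 510136 = 1·257125 + 253011; 257125 = 1·253011 + 4114; 253011 = 61·4114 + 2057; 4114 = 2·2057 + 0 → 2057
2057 does not divide 36673, so a solution does not exist.

No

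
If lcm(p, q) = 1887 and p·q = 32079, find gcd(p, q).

gcd·lcm = product, so gcd = 32079/1887 = 17.

17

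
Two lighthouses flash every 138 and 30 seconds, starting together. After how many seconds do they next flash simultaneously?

690

138 = 2 · 3 · 23; 30 = 2 · 3 · 5
max exponents: 2 · 3 · 5 · 23 = 690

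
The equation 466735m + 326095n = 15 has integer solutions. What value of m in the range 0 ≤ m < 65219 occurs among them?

Reduce mod 326095: 466735m ≡ 15 (mod 326095). With g = gcd(466735, 326095) = 5 dividing 15, divide through: 93347m ≡ 3 (mod 65219).
Since gcd(93347, 65219) = 1, m ≡ 3·(93347)⁻¹ ≡ 57797 (mod 65219). Smallest non-negative: 57797.

57797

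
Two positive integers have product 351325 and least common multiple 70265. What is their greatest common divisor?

gcd·lcm = product, so gcd = 351325/70265 = 5.

5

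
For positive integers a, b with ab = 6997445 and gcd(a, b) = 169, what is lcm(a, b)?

41405

For any two positive integers, gcd × lcm equals their product. Hence lcm = 6997445 / 169 = 41405.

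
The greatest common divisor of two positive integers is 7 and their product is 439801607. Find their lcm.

Since gcd(a,b)·lcm(a,b) = ab, lcm = 439801607/7 = 62828801.

62828801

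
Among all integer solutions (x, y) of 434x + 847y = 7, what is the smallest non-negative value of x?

gcd(434, 847) = 7 (Euclid: 847 = 1·434 + 413; 434 = 1·413 + 21; 413 = 19·21 + 14; 21 = 1·14 + 7; 14 = 2·7 + 0), and 7 | 7.
Extended Euclid: 434·(41) + 847·(-21) = 7. Scale by 1: x₀ = 41.
General solution x = x₀ + 121t; reducing mod 121 gives x = 41 (and y = -21).

41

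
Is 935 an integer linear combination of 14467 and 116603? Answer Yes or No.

gcd(14467, 116603): 116603 = 8·14467 + 867; 14467 = 16·867 + 595; 867 = 1·595 + 272; 595 = 2·272 + 51; 272 = 5·51 + 17; 51 = 3·17 + 0 → 17
17 divides 935, so a solution exists.

Yes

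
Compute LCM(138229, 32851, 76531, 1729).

138229 = 7³ · 13 · 31; 32851 = 7 · 13 · 19²; 76531 = 7 · 13 · 29²; 1729 = 7 · 13 · 19
lcm takes max exponent of each prime: 7³ · 13 · 19² · 29² · 31 = 41966462629

41966462629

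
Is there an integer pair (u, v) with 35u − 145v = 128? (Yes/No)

By Bézout, 35u − 145v = 128 has integer solutions iff gcd(35, 145) | 128.
Euclid: 145 = 4·35 + 5; 35 = 7·5 + 0. gcd = 5; 128 mod 5 = 3. No.

No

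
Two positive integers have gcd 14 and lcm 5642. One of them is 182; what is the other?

Using mn = gcd(m,n)·lcm(m,n) = 14·5642 = 78988, we get n = 78988/182 = 434.

434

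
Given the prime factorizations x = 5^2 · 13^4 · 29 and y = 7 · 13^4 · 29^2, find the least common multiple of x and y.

4203465175

max exponent per prime: 5^2 · 7 · 13^4 · 29^2 = 4203465175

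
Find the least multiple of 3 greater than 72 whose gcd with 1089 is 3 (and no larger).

75

1089 = 3·363. Any k with gcd(k, 1089) = 3 is a multiple of 3, say 3s, with s coprime to 363.
Need s > 72/3, so s ≥ 25. First s ≥ 25 with gcd(s, 363) = 1 is s = 25. Thus k = 3·25 = 75.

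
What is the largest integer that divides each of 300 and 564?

12

Euclid: 564 = 1·300 + 264; 300 = 1·264 + 36; 264 = 7·36 + 12; 36 = 3·12 + 0. Last nonzero remainder: 12.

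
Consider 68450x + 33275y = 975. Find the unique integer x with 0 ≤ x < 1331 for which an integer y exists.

1314

gcd(68450, 33275) = 25 (Euclid: 68450 = 2·33275 + 1900; 33275 = 17·1900 + 975; 1900 = 1·975 + 925; 975 = 1·925 + 50; 925 = 18·50 + 25; 50 = 2·25 + 0), and 25 | 975.
Extended Euclid: 68450·(648) + 33275·(-1333) = 25. Scale by 39: x₀ = 25272.
General solution x = x₀ + 1331t; reducing mod 1331 gives x = 1314 (and y = -2703).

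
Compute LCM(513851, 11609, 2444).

513851 = 13 · 29² · 47; 11609 = 13 · 19 · 47; 2444 = 2² · 13 · 47
lcm takes max exponent of each prime: 2² · 13 · 19 · 29² · 47 = 39052676

39052676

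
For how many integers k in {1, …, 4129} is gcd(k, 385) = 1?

2575

385 = 5·7·11. Inclusion–exclusion on these primes:
4129 − ⌊4129/5⌋ − ⌊4129/7⌋ − ⌊4129/11⌋ + ⌊4129/35⌋ + ⌊4129/55⌋ + ⌊4129/77⌋ − ⌊4129/385⌋ = 2575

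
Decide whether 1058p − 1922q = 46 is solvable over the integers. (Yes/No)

Yes

By Bézout, 1058p − 1922q = 46 has integer solutions iff gcd(1058, 1922) | 46.
Euclid: 1922 = 1·1058 + 864; 1058 = 1·864 + 194; 864 = 4·194 + 88; 194 = 2·88 + 18; 88 = 4·18 + 16; 18 = 1·16 + 2; 16 = 8·2 + 0. gcd = 2; 46 mod 2 = 0. Yes.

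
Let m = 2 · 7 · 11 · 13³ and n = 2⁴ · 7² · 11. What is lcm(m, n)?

max exponent per prime: 2⁴ · 7² · 11 · 13³ = 18946928

18946928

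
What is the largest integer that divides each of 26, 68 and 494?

26 = 2 · 13; 68 = 2² · 17; 494 = 2 · 13 · 19
gcd takes min exponent of each prime: 2 = 2

2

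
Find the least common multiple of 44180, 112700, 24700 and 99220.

44180 = 2² · 5 · 47²; 112700 = 2² · 5² · 7² · 23; 24700 = 2² · 5² · 13 · 19; 99220 = 2² · 5 · 11² · 41
lcm takes max exponent of each prime: 2² · 5² · 7² · 11² · 13 · 19 · 23 · 41 · 47² = 305060383728100

305060383728100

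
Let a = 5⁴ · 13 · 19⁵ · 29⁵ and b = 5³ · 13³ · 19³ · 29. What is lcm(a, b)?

max exponent per prime: 5⁴ · 13³ · 19⁵ · 29⁵ = 69737772034043091875

69737772034043091875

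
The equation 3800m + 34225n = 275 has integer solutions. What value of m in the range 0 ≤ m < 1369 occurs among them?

gcd(3800, 34225) = 25 (Euclid: 34225 = 9·3800 + 25; 3800 = 152·25 + 0), and 25 | 275.
Extended Euclid: 3800·(-9) + 34225·(1) = 25. Scale by 11: m₀ = -99.
General solution m = m₀ + 1369t; reducing mod 1369 gives m = 1270 (and n = -141).

1270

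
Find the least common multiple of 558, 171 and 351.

413478

558 = 2 · 3² · 31; 171 = 3² · 19; 351 = 3³ · 13
lcm takes max exponent of each prime: 2 · 3³ · 13 · 19 · 31 = 413478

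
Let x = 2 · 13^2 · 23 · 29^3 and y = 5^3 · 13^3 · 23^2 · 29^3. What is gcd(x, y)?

min exponent per shared prime: 13^2 · 23 · 29^3 = 94800043

94800043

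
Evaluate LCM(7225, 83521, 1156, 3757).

lcm(7225, 83521) = 7225·83521/gcd = 603439225/289 = 2088025
lcm(2088025, 1156) = 2088025·1156/gcd = 2413756900/289 = 8352100
lcm(8352100, 3757) = 8352100·3757/gcd = 31378839700/289 = 108577300

108577300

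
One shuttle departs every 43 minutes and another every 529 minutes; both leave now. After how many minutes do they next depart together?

22747

gcd first: 529 = 12·43 + 13; 43 = 3·13 + 4; 13 = 3·4 + 1; 4 = 4·1 + 0 → gcd = 1
lcm = 43·529/gcd = 22747/1 = 22747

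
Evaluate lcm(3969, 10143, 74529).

15427503

3969 = 3⁴ · 7²; 10143 = 3² · 7² · 23; 74529 = 3² · 7² · 13²
lcm takes max exponent of each prime: 3⁴ · 7² · 13² · 23 = 15427503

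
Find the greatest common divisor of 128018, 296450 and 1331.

121

gcd(128018, 296450): 296450 = 2·128018 + 40414; 128018 = 3·40414 + 6776; 40414 = 5·6776 + 6534; 6776 = 1·6534 + 242; 6534 = 27·242 + 0 → 242
gcd(242, 1331): 1331 = 5·242 + 121; 242 = 2·121 + 0 → 121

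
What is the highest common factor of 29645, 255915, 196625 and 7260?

605

gcd(29645, 255915): 255915 = 8·29645 + 18755; 29645 = 1·18755 + 10890; 18755 = 1·10890 + 7865; 10890 = 1·7865 + 3025; 7865 = 2·3025 + 1815; 3025 = 1·1815 + 1210; 1815 = 1·1210 + 605; 1210 = 2·605 + 0 → 605
gcd(605, 196625): 196625 = 325·605 + 0 → 605
gcd(605, 7260): 7260 = 12·605 + 0 → 605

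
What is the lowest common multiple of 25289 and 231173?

307691263

gcd first: 231173 = 9·25289 + 3572; 25289 = 7·3572 + 285; 3572 = 12·285 + 152; 285 = 1·152 + 133; 152 = 1·133 + 19; 133 = 7·19 + 0 → gcd = 19
lcm = 25289·231173/gcd = 5846133997/19 = 307691263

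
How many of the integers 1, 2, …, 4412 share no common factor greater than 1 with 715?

Prime factors of 715: 5, 11, 13. Count integers ≤ 4412 divisible by none of them.
By inclusion–exclusion: 4412 − ⌊4412/5⌋ − ⌊4412/11⌋ − ⌊4412/13⌋ + ⌊4412/55⌋ + ⌊4412/65⌋ + ⌊4412/143⌋ − ⌊4412/715⌋ = 2961.

2961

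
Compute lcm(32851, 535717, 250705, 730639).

32851 = 7 · 13 · 19²; 535717 = 7² · 13 · 29²; 250705 = 5 · 7 · 13 · 19 · 29; 730639 = 7² · 13 · 31 · 37
lcm takes max exponent of each prime: 5 · 7² · 13 · 19² · 29² · 31 · 37 = 1109113655195

1109113655195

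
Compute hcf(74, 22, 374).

74 = 2 · 37; 22 = 2 · 11; 374 = 2 · 11 · 17
gcd takes min exponent of each prime: 2 = 2

2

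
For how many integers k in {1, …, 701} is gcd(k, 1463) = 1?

519

Prime factors of 1463: 7, 11, 19. Count integers ≤ 701 divisible by none of them.
By inclusion–exclusion: 701 − ⌊701/7⌋ − ⌊701/11⌋ − ⌊701/19⌋ + ⌊701/77⌋ + ⌊701/133⌋ + ⌊701/209⌋ − ⌊701/1463⌋ = 519.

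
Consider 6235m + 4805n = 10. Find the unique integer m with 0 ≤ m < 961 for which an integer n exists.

Reduce mod 4805: 6235m ≡ 10 (mod 4805). With g = gcd(6235, 4805) = 5 dividing 10, divide through: 1247m ≡ 2 (mod 961).
Since gcd(1247, 961) = 1, m ≡ 2·(1247)⁻¹ ≡ 793 (mod 961). Smallest non-negative: 793.

793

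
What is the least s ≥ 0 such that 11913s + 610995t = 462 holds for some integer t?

Reduce mod 610995: 11913s ≡ 462 (mod 610995). With g = gcd(11913, 610995) = 33 dividing 462, divide through: 361s ≡ 14 (mod 18515).
Since gcd(361, 18515) = 1, s ≡ 14·(361)⁻¹ ≡ 5334 (mod 18515). Smallest non-negative: 5334.

5334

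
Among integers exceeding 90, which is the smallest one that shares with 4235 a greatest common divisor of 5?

95

Multiples of 5 above 90: 5·19, 5·20, … . Need the cofactor coprime to 4235/5 = 847.
Checking s = 19, 20, … the first with gcd(s, 847) = 1 is s = 19, giving 95.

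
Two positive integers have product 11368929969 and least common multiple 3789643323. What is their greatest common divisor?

3

From gcd × lcm = pq: gcd = 11368929969 / 3789643323 = 3.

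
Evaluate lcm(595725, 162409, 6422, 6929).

891942107550

595725 = 3 · 5² · 13² · 47; 162409 = 13² · 31²; 6422 = 2 · 13² · 19; 6929 = 13² · 41
lcm takes max exponent of each prime: 2 · 3 · 5² · 13² · 19 · 31² · 41 · 47 = 891942107550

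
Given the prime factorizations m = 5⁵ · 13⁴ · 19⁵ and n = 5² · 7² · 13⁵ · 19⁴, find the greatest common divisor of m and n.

min exponent per shared prime: 5² · 13⁴ · 19⁴ = 93052452025

93052452025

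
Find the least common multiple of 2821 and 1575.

gcd first: 2821 = 1·1575 + 1246; 1575 = 1·1246 + 329; 1246 = 3·329 + 259; 329 = 1·259 + 70; 259 = 3·70 + 49; 70 = 1·49 + 21; 49 = 2·21 + 7; 21 = 3·7 + 0 → gcd = 7
lcm = 2821·1575/gcd = 4443075/7 = 634725

634725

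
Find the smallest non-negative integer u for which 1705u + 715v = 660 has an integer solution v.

Euclid: 1705 = 2·715 + 275; 715 = 2·275 + 165; 275 = 1·165 + 110; 165 = 1·110 + 55; 110 = 2·55 + 0 → gcd = 55; 660 = 55·12.
Back-substitution yields 1705·(-5) + 715·(12) = 55, so one solution is u = -5·12 = -60, v = 12·12 = 144.
Solutions in u differ by 715/55 = 13; the one in [0, 13) is -60 mod 13 = 5.

5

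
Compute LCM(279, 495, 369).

279 = 3² · 31; 495 = 3² · 5 · 11; 369 = 3² · 41
lcm takes max exponent of each prime: 3² · 5 · 11 · 31 · 41 = 629145

629145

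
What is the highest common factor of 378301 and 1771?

77

378301 = 7 · 11 · 17³
1771 = 7 · 11 · 23
Common: 7 · 11 = 77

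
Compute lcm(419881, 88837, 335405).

140830186805

419881 = 7² · 11 · 19 · 41; 88837 = 7⁴ · 37; 335405 = 5 · 7² · 37²
lcm takes max exponent of each prime: 5 · 7⁴ · 11 · 19 · 37² · 41 = 140830186805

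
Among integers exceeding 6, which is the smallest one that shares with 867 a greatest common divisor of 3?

867 = 3·289. Any k with gcd(k, 867) = 3 is a multiple of 3, say 3s, with s coprime to 289.
Need s > 6/3, so s ≥ 3. First s ≥ 3 with gcd(s, 289) = 1 is s = 3. Thus k = 3·3 = 9.

9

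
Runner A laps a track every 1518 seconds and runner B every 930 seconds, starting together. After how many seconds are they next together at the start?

gcd first: 1518 = 1·930 + 588; 930 = 1·588 + 342; 588 = 1·342 + 246; 342 = 1·246 + 96; 246 = 2·96 + 54; 96 = 1·54 + 42; 54 = 1·42 + 12; 42 = 3·12 + 6; 12 = 2·6 + 0 → gcd = 6
lcm = 1518·930/gcd = 1411740/6 = 235290

235290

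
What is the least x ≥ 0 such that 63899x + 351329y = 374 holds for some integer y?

Euclid: 351329 = 5·63899 + 31834; 63899 = 2·31834 + 231; 31834 = 137·231 + 187; 231 = 1·187 + 44; 187 = 4·44 + 11; 44 = 4·11 + 0 → gcd = 11; 374 = 11·34.
Back-substitution yields 63899·(-7604) + 351329·(1383) = 11, so one solution is x = -7604·34 = -258536, y = 1383·34 = 47022.
Solutions in x differ by 351329/11 = 31939; the one in [0, 31939) is -258536 mod 31939 = 28915.

28915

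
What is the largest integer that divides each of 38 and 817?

38 = 2 · 19
817 = 19 · 43
Common: 19 = 19

19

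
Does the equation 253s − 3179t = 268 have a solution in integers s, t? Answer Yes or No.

No

By Bézout, 253s − 3179t = 268 has integer solutions iff gcd(253, 3179) | 268.
Euclid: 3179 = 12·253 + 143; 253 = 1·143 + 110; 143 = 1·110 + 33; 110 = 3·33 + 11; 33 = 3·11 + 0. gcd = 11; 268 mod 11 = 4. No.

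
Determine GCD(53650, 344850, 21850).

gcd(53650, 344850): 344850 = 6·53650 + 22950; 53650 = 2·22950 + 7750; 22950 = 2·7750 + 7450; 7750 = 1·7450 + 300; 7450 = 24·300 + 250; 300 = 1·250 + 50; 250 = 5·50 + 0 → 50
gcd(50, 21850): 21850 = 437·50 + 0 → 50

50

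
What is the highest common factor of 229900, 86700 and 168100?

100

229900 = 2² · 5² · 11² · 19; 86700 = 2² · 3 · 5² · 17²; 168100 = 2² · 5² · 41²
gcd takes min exponent of each prime: 2² · 5² = 100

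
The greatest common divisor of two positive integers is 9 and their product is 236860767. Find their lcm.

26317863

For any two positive integers, gcd × lcm equals their product. Hence lcm = 236860767 / 9 = 26317863.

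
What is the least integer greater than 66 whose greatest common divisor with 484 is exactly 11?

Multiples of 11 above 66: 11·7, 11·8, … . Need the cofactor coprime to 484/11 = 44.
Checking s = 7, 8, … the first with gcd(s, 44) = 1 is s = 7, giving 77.

77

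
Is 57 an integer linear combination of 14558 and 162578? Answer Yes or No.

gcd(14558, 162578): 162578 = 11·14558 + 2440; 14558 = 5·2440 + 2358; 2440 = 1·2358 + 82; 2358 = 28·82 + 62; 82 = 1·62 + 20; 62 = 3·20 + 2; 20 = 10·2 + 0 → 2
2 does not divide 57, so a solution does not exist.

No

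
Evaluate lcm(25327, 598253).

797471249

gcd first: 598253 = 23·25327 + 15732; 25327 = 1·15732 + 9595; 15732 = 1·9595 + 6137; 9595 = 1·6137 + 3458; 6137 = 1·3458 + 2679; 3458 = 1·2679 + 779; 2679 = 3·779 + 342; 779 = 2·342 + 95; 342 = 3·95 + 57; 95 = 1·57 + 38; 57 = 1·38 + 19; 38 = 2·19 + 0 → gcd = 19
lcm = 25327·598253/gcd = 15151953731/19 = 797471249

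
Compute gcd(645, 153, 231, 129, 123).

gcd(645, 153): 645 = 4·153 + 33; 153 = 4·33 + 21; 33 = 1·21 + 12; 21 = 1·12 + 9; 12 = 1·9 + 3; 9 = 3·3 + 0 → 3
gcd(3, 231): 231 = 77·3 + 0 → 3
gcd(3, 129): 129 = 43·3 + 0 → 3
gcd(3, 123): 123 = 41·3 + 0 → 3

3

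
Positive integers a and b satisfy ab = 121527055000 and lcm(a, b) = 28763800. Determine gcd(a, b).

4225

gcd·lcm = product, so gcd = 121527055000/28763800 = 4225.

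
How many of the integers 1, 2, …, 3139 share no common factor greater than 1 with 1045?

Prime factors of 1045: 5, 11, 19. Count integers ≤ 3139 divisible by none of them.
By inclusion–exclusion: 3139 − ⌊3139/5⌋ − ⌊3139/11⌋ − ⌊3139/19⌋ + ⌊3139/55⌋ + ⌊3139/95⌋ + ⌊3139/209⌋ − ⌊3139/1045⌋ = 2164.

2164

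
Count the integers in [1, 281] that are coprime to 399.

153

399 = 3·7·19. Inclusion–exclusion on these primes:
281 − ⌊281/3⌋ − ⌊281/7⌋ − ⌊281/19⌋ + ⌊281/21⌋ + ⌊281/57⌋ + ⌊281/133⌋ − ⌊281/399⌋ = 153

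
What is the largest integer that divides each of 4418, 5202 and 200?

gcd(4418, 5202): 5202 = 1·4418 + 784; 4418 = 5·784 + 498; 784 = 1·498 + 286; 498 = 1·286 + 212; 286 = 1·212 + 74; 212 = 2·74 + 64; 74 = 1·64 + 10; 64 = 6·10 + 4; 10 = 2·4 + 2; 4 = 2·2 + 0 → 2
gcd(2, 200): 200 = 100·2 + 0 → 2

2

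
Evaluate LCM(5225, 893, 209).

lcm(5225, 893) = 5225·893/gcd = 4665925/19 = 245575
lcm(245575, 209) = 245575·209/gcd = 51325175/209 = 245575

245575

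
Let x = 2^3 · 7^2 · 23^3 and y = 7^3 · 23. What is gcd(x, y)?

min exponent per shared prime: 7^2 · 23 = 1127

1127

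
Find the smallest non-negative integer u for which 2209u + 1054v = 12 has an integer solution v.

gcd(2209, 1054) = 1 (Euclid: 2209 = 2·1054 + 101; 1054 = 10·101 + 44; 101 = 2·44 + 13; 44 = 3·13 + 5; 13 = 2·5 + 3; 5 = 1·3 + 2; 3 = 1·2 + 1; 2 = 2·1 + 0), and 1 | 12.
Extended Euclid: 2209·(407) + 1054·(-853) = 1. Scale by 12: u₀ = 4884.
General solution u = u₀ + 1054t; reducing mod 1054 gives u = 668 (and v = -1400).

668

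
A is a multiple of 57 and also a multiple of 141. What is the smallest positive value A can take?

2679

57 = 3 · 19; 141 = 3 · 47
max exponents: 3 · 19 · 47 = 2679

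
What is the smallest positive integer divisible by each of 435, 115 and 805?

70035

435 = 3 · 5 · 29; 115 = 5 · 23; 805 = 5 · 7 · 23
lcm takes max exponent of each prime: 3 · 5 · 7 · 23 · 29 = 70035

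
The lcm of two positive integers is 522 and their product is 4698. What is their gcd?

9

gcd·lcm = product, so gcd = 4698/522 = 9.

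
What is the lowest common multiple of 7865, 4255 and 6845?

247645255

7865 = 5 · 11² · 13; 4255 = 5 · 23 · 37; 6845 = 5 · 37²
lcm takes max exponent of each prime: 5 · 11² · 13 · 23 · 37² = 247645255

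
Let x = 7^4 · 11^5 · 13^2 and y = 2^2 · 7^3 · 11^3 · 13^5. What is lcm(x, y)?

574291434288572

max exponent per prime: 2^2 · 7^4 · 11^5 · 13^5 = 574291434288572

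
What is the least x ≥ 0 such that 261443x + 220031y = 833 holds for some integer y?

1238

gcd(261443, 220031) = 119 (Euclid: 261443 = 1·220031 + 41412; 220031 = 5·41412 + 12971; 41412 = 3·12971 + 2499; 12971 = 5·2499 + 476; 2499 = 5·476 + 119; 476 = 4·119 + 0), and 119 | 833.
Extended Euclid: 261443·(441) + 220031·(-524) = 119. Scale by 7: x₀ = 3087.
General solution x = x₀ + 1849t; reducing mod 1849 gives x = 1238 (and y = -1471).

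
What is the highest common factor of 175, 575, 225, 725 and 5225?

25

gcd(175, 575): 575 = 3·175 + 50; 175 = 3·50 + 25; 50 = 2·25 + 0 → 25
gcd(25, 225): 225 = 9·25 + 0 → 25
gcd(25, 725): 725 = 29·25 + 0 → 25
gcd(25, 5225): 5225 = 209·25 + 0 → 25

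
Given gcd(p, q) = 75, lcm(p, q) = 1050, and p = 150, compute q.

p·q = gcd·lcm = 75·1050 = 78750, so q = 78750/150 = 525.

525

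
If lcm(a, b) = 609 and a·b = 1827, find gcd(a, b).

3

gcd·lcm = product, so gcd = 1827/609 = 3.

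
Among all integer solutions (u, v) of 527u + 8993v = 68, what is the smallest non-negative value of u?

Euclid: 8993 = 17·527 + 34; 527 = 15·34 + 17; 34 = 2·17 + 0 → gcd = 17; 68 = 17·4.
Back-substitution yields 527·(256) + 8993·(-15) = 17, so one solution is u = 256·4 = 1024, v = -15·4 = -60.
Solutions in u differ by 8993/17 = 529; the one in [0, 529) is 1024 mod 529 = 495.

495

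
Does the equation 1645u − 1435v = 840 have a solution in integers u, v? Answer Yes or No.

Yes

gcd(1645, 1435): 1645 = 1·1435 + 210; 1435 = 6·210 + 175; 210 = 1·175 + 35; 175 = 5·35 + 0 → 35
35 divides 840, so a solution exists.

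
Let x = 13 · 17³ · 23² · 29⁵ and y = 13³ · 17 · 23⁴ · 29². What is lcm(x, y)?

61955255827651170049

max exponent per prime: 13³ · 17³ · 23⁴ · 29⁵ = 61955255827651170049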